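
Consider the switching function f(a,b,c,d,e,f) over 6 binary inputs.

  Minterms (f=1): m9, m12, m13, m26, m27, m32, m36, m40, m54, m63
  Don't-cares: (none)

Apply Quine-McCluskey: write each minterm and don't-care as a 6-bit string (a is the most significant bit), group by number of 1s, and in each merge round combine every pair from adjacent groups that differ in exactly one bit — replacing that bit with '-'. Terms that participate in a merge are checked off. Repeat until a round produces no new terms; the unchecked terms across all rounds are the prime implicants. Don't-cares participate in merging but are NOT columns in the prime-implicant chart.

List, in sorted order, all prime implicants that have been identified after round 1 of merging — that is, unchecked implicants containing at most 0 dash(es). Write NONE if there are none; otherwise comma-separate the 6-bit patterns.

[col 0] 001001*, 001100*, 001101*, 011010*, 011011*, 100000*, 100100*, 101000*, 110110, 111111
[col 1] 001-01, 00110-, 01101-, 10-000, 100-00
Prime implicants: 001-01, 00110-, 01101-, 10-000, 100-00, 110110, 111111

110110, 111111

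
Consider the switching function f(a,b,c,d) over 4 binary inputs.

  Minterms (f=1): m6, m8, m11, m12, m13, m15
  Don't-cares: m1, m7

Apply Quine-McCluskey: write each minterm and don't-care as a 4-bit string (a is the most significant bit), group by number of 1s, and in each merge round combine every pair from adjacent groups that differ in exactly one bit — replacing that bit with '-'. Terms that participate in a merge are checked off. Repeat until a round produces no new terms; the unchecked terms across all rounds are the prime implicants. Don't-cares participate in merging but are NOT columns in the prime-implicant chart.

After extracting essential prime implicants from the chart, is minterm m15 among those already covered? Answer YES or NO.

YES

size-2^0 implicants → 0001  0110(✓)  0111(✓)  1000(✓)  1011(✓)  1100(✓)  1101(✓)  1111(✓)
size-2^1 implicants → -111  011-  1-00  1-11  11-1  110-
Unchecked terms (primes): -111, 0001, 011-, 1-00, 1-11, 11-1, 110-
Minterm coverage:
  m6 ⊆ 011- [E]
  m8 ⊆ 1-00 [E]
  m11 ⊆ 1-11 [E]
  m12 ⊆ 1-00,110-
  m13 ⊆ 11-1,110-
  m15 ⊆ -111,1-11,11-1
E = {011-, 1-00, 1-11}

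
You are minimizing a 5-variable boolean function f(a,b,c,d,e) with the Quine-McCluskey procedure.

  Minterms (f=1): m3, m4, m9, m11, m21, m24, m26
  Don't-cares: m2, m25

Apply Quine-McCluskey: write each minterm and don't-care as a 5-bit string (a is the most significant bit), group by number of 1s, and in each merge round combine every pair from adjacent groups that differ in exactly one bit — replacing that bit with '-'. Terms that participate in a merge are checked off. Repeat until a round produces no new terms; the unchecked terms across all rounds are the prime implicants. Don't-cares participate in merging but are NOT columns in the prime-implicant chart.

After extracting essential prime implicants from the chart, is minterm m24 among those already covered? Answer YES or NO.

[col 0] 00010*, 00011*, 00100, 01001*, 01011*, 10101, 11000*, 11001*, 11010*
[col 1] -1001, 0-011, 0001-, 010-1, 110-0, 1100-
Prime implicants: -1001, 0-011, 0001-, 00100, 010-1, 10101, 110-0, 1100-
PI chart (minterm → PIs covering it):
  3 | 0-011,0001-
  4 | 00100  (sole → essential)
  9 | -1001,010-1
  11 | 0-011,010-1
  21 | 10101  (sole → essential)
  24 | 110-0,1100-
  26 | 110-0  (sole → essential)
Essential prime implicants: 00100, 10101, 110-0

YES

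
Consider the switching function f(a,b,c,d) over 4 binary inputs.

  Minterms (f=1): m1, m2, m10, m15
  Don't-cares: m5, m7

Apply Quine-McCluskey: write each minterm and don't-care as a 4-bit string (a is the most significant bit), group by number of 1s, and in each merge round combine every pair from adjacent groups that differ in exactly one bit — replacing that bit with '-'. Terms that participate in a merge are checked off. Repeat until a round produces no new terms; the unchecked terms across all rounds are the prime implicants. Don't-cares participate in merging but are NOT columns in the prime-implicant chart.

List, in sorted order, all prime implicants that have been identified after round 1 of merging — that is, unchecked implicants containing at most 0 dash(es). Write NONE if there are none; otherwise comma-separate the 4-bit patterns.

NONE

size-2^0 implicants → 0001(✓)  0010(✓)  0101(✓)  0111(✓)  1010(✓)  1111(✓)
size-2^1 implicants → -010  -111  0-01  01-1
Unchecked terms (primes): -010, -111, 0-01, 01-1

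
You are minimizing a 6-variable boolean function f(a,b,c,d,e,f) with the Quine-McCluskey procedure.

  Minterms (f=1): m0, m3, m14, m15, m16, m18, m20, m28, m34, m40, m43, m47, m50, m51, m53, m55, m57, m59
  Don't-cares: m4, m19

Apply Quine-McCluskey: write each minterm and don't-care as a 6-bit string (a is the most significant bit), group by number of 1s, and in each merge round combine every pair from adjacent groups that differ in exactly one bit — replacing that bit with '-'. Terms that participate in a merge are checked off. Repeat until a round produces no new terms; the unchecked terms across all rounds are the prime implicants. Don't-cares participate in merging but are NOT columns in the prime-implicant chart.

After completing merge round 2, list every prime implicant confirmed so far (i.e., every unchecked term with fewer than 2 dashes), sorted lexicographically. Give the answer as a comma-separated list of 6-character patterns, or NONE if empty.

Round 0: 000000✓ 000011✓ 000100✓ 001110✓ 001111✓ 010000✓ 010010✓ 010011✓ 010100✓ 011100✓ 100010✓ 101000 101011✓ 101111✓ 110010✓ 110011✓ 110101✓ 110111✓ 111001✓ 111011✓
Round 1: -01111 -10010✓ -10011✓ 0-0000✓ 0-0011 0-0100✓ 000-00✓ 00111- 01-100 010-00✓ 0100-0 01001-✓ 1-0010 1-1011 101-11 11-011 110-11 11001-✓ 1101-1 1110-1
Round 2: -1001- 0-0-00
PIs = {-01111, -1001-, 0-0-00, 0-0011, 00111-, 01-100, 0100-0, 1-0010, 1-1011, 101-11, 101000, 11-011, 110-11, 1101-1, 1110-1}

-01111, 0-0011, 00111-, 01-100, 0100-0, 1-0010, 1-1011, 101-11, 101000, 11-011, 110-11, 1101-1, 1110-1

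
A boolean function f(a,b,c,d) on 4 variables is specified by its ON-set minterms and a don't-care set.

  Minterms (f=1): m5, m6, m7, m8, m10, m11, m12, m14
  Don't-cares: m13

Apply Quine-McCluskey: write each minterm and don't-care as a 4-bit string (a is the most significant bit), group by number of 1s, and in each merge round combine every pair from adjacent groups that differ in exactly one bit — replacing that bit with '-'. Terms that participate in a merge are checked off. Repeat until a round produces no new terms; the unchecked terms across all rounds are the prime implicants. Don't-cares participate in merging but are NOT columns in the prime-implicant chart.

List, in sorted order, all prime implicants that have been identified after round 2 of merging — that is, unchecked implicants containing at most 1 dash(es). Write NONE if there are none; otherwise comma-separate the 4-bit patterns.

Round 0: 0101✓ 0110✓ 0111✓ 1000✓ 1010✓ 1011✓ 1100✓ 1101✓ 1110✓
Round 1: -101 -110 01-1 011- 1-00✓ 1-10✓ 10-0✓ 101- 11-0✓ 110-
Round 2: 1--0
PIs = {-101, -110, 01-1, 011-, 1--0, 101-, 110-}

-101, -110, 01-1, 011-, 101-, 110-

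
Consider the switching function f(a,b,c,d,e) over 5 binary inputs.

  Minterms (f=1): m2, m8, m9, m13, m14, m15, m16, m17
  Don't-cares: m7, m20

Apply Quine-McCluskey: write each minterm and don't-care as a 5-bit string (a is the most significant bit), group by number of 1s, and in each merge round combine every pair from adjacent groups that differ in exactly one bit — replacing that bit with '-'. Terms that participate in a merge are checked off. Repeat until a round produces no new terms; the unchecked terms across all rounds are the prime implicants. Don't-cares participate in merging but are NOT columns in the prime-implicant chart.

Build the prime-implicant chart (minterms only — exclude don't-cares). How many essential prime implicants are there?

size-2^0 implicants → 00010  00111(✓)  01000(✓)  01001(✓)  01101(✓)  01110(✓)  01111(✓)  10000(✓)  10001(✓)  10100(✓)
size-2^1 implicants → 0-111  01-01  0100-  011-1  0111-  10-00  1000-
Unchecked terms (primes): 0-111, 00010, 01-01, 0100-, 011-1, 0111-, 10-00, 1000-
Minterm coverage:
  m2 ⊆ 00010 [E]
  m8 ⊆ 0100- [E]
  m9 ⊆ 01-01,0100-
  m13 ⊆ 01-01,011-1
  m14 ⊆ 0111- [E]
  m15 ⊆ 0-111,011-1,0111-
  m16 ⊆ 10-00,1000-
  m17 ⊆ 1000- [E]
E = {00010, 0100-, 0111-, 1000-}

4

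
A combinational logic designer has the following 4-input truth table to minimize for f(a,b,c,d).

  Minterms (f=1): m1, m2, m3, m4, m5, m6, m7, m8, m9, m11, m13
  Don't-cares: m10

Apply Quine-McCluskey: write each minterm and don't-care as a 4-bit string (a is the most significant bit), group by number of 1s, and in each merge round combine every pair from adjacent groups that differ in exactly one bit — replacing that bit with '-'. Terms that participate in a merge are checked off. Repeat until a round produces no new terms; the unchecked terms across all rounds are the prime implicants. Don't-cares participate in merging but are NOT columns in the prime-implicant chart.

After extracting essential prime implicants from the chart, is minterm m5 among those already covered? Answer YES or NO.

YES

Round 0: 0001✓ 0010✓ 0011✓ 0100✓ 0101✓ 0110✓ 0111✓ 1000✓ 1001✓ 1010✓ 1011✓ 1101✓
Round 1: -001✓ -010✓ -011✓ -101✓ 0-01✓ 0-10✓ 0-11✓ 00-1✓ 001-✓ 01-0✓ 01-1✓ 010-✓ 011-✓ 1-01✓ 10-0✓ 10-1✓ 100-✓ 101-✓
Round 2: --01 -0-1 -01- 0--1 0-1- 01-- 10--
PIs = {--01, -0-1, -01-, 0--1, 0-1-, 01--, 10--}
Coverage chart:
  m1: --01,-0-1,0--1
  m2: -01-,0-1-
  m3: -0-1,-01-,0--1,0-1-
  m4: 01-- ←essential
  m5: --01,0--1,01--
  m6: 0-1-,01--
  m7: 0--1,0-1-,01--
  m8: 10-- ←essential
  m9: --01,-0-1,10--
  m11: -0-1,-01-,10--
  m13: --01 ←essential
Essential: --01, 01--, 10--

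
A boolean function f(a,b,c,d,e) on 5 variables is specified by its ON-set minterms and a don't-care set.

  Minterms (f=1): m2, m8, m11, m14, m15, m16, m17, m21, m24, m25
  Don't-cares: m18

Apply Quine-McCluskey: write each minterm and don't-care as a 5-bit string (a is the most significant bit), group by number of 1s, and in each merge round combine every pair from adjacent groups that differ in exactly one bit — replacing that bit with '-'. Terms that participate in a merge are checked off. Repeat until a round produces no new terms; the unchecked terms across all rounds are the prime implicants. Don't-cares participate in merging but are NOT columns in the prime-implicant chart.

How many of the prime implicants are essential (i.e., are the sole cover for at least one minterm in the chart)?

6

size-2^0 implicants → 00010(✓)  01000(✓)  01011(✓)  01110(✓)  01111(✓)  10000(✓)  10001(✓)  10010(✓)  10101(✓)  11000(✓)  11001(✓)
size-2^1 implicants → -0010  -1000  01-11  0111-  1-000(✓)  1-001(✓)  10-01  100-0  1000-(✓)  1100-(✓)
size-2^2 implicants → 1-00-
Unchecked terms (primes): -0010, -1000, 01-11, 0111-, 1-00-, 10-01, 100-0
Minterm coverage:
  m2 ⊆ -0010 [E]
  m8 ⊆ -1000 [E]
  m11 ⊆ 01-11 [E]
  m14 ⊆ 0111- [E]
  m15 ⊆ 01-11,0111-
  m16 ⊆ 1-00-,100-0
  m17 ⊆ 1-00-,10-01
  m21 ⊆ 10-01 [E]
  m24 ⊆ -1000,1-00-
  m25 ⊆ 1-00- [E]
E = {-0010, -1000, 01-11, 0111-, 1-00-, 10-01}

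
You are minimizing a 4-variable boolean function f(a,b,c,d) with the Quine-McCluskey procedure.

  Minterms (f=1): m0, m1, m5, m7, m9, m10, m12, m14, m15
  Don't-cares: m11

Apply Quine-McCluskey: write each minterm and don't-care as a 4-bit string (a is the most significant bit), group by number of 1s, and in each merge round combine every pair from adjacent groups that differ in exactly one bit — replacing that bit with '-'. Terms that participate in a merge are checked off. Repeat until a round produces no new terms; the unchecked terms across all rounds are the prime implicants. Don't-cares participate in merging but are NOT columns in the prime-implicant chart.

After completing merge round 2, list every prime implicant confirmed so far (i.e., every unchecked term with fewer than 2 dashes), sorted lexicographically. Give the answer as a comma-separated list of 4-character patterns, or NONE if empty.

-001, -111, 0-01, 000-, 01-1, 10-1, 11-0

size-2^0 implicants → 0000(✓)  0001(✓)  0101(✓)  0111(✓)  1001(✓)  1010(✓)  1011(✓)  1100(✓)  1110(✓)  1111(✓)
size-2^1 implicants → -001  -111  0-01  000-  01-1  1-10(✓)  1-11(✓)  10-1  101-(✓)  11-0  111-(✓)
size-2^2 implicants → 1-1-
Unchecked terms (primes): -001, -111, 0-01, 000-, 01-1, 1-1-, 10-1, 11-0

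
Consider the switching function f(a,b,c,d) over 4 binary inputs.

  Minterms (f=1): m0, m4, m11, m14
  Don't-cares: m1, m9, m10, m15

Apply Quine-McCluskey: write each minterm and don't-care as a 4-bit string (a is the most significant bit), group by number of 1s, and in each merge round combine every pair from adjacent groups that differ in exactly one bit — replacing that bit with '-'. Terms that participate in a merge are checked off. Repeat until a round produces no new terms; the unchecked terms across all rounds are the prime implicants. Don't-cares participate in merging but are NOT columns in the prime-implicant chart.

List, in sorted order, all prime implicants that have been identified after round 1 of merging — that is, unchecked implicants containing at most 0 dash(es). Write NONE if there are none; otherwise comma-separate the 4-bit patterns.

size-2^0 implicants → 0000(✓)  0001(✓)  0100(✓)  1001(✓)  1010(✓)  1011(✓)  1110(✓)  1111(✓)
size-2^1 implicants → -001  0-00  000-  1-10(✓)  1-11(✓)  10-1  101-(✓)  111-(✓)
size-2^2 implicants → 1-1-
Unchecked terms (primes): -001, 0-00, 000-, 1-1-, 10-1

NONE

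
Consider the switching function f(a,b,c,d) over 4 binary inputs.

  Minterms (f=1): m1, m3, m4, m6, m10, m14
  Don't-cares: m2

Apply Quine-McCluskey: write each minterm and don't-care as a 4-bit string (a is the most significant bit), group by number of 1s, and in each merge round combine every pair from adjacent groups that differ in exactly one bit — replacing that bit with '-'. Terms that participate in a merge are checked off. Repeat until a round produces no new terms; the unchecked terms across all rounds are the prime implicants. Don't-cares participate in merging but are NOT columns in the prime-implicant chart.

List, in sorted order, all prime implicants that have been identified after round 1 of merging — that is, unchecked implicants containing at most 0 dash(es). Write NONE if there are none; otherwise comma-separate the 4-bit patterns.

Round 0: 0001✓ 0010✓ 0011✓ 0100✓ 0110✓ 1010✓ 1110✓
Round 1: -010✓ -110✓ 0-10✓ 00-1 001- 01-0 1-10✓
Round 2: --10
PIs = {--10, 00-1, 001-, 01-0}

NONE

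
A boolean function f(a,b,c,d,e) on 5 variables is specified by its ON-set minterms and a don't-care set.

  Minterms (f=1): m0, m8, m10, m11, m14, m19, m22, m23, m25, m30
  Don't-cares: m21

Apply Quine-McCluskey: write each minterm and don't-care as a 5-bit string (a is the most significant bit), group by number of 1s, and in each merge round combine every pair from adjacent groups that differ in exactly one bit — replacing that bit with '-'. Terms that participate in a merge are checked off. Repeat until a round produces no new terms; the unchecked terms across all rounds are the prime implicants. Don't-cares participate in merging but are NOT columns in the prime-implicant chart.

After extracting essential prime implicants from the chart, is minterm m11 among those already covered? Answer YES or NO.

Round 0: 00000✓ 01000✓ 01010✓ 01011✓ 01110✓ 10011✓ 10101✓ 10110✓ 10111✓ 11001 11110✓
Round 1: -1110 0-000 01-10 010-0 0101- 1-110 10-11 101-1 1011-
PIs = {-1110, 0-000, 01-10, 010-0, 0101-, 1-110, 10-11, 101-1, 1011-, 11001}
Coverage chart:
  m0: 0-000 ←essential
  m8: 0-000,010-0
  m10: 01-10,010-0,0101-
  m11: 0101- ←essential
  m14: -1110,01-10
  m19: 10-11 ←essential
  m22: 1-110,1011-
  m23: 10-11,101-1,1011-
  m25: 11001 ←essential
  m30: -1110,1-110
Essential: 0-000, 0101-, 10-11, 11001

YES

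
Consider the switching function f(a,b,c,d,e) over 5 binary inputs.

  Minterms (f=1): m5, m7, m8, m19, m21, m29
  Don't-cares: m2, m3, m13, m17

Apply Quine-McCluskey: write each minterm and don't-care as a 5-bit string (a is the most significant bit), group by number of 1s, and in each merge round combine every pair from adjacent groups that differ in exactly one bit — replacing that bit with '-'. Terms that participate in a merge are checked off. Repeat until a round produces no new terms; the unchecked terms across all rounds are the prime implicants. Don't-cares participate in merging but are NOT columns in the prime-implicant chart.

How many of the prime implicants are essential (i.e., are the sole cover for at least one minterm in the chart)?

2

Round 0: 00010✓ 00011✓ 00101✓ 00111✓ 01000 01101✓ 10001✓ 10011✓ 10101✓ 11101✓
Round 1: -0011 -0101✓ -1101✓ 0-101✓ 00-11 0001- 001-1 1-101✓ 10-01 100-1
Round 2: --101
PIs = {--101, -0011, 00-11, 0001-, 001-1, 01000, 10-01, 100-1}
Coverage chart:
  m5: --101,001-1
  m7: 00-11,001-1
  m8: 01000 ←essential
  m19: -0011,100-1
  m21: --101,10-01
  m29: --101 ←essential
Essential: --101, 01000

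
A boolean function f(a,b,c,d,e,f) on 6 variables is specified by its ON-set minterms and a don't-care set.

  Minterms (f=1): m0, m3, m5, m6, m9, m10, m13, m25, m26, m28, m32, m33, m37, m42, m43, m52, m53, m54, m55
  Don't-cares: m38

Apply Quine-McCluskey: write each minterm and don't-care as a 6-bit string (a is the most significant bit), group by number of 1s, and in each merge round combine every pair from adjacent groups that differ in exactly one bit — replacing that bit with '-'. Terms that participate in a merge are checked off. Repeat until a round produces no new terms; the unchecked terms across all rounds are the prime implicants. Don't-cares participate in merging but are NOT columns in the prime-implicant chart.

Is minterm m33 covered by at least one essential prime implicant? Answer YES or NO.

size-2^0 implicants → 000000(✓)  000011  000101(✓)  000110(✓)  001001(✓)  001010(✓)  001101(✓)  011001(✓)  011010(✓)  011100  100000(✓)  100001(✓)  100101(✓)  100110(✓)  101010(✓)  101011(✓)  110100(✓)  110101(✓)  110110(✓)  110111(✓)
size-2^1 implicants → -00000  -00101  -00110  -01010  0-1001  0-1010  00-101  001-01  1-0101  1-0110  100-01  10000-  10101-  1101-0(✓)  1101-1(✓)  11010-(✓)  11011-(✓)
size-2^2 implicants → 1101--
Unchecked terms (primes): -00000, -00101, -00110, -01010, 0-1001, 0-1010, 00-101, 000011, 001-01, 011100, 1-0101, 1-0110, 100-01, 10000-, 10101-, 1101--
Minterm coverage:
  m0 ⊆ -00000 [E]
  m3 ⊆ 000011 [E]
  m5 ⊆ -00101,00-101
  m6 ⊆ -00110 [E]
  m9 ⊆ 0-1001,001-01
  m10 ⊆ -01010,0-1010
  m13 ⊆ 00-101,001-01
  m25 ⊆ 0-1001 [E]
  m26 ⊆ 0-1010 [E]
  m28 ⊆ 011100 [E]
  m32 ⊆ -00000,10000-
  m33 ⊆ 100-01,10000-
  m37 ⊆ -00101,1-0101,100-01
  m42 ⊆ -01010,10101-
  m43 ⊆ 10101- [E]
  m52 ⊆ 1101-- [E]
  m53 ⊆ 1-0101,1101--
  m54 ⊆ 1-0110,1101--
  m55 ⊆ 1101-- [E]
E = {-00000, -00110, 0-1001, 0-1010, 000011, 011100, 10101-, 1101--}

NO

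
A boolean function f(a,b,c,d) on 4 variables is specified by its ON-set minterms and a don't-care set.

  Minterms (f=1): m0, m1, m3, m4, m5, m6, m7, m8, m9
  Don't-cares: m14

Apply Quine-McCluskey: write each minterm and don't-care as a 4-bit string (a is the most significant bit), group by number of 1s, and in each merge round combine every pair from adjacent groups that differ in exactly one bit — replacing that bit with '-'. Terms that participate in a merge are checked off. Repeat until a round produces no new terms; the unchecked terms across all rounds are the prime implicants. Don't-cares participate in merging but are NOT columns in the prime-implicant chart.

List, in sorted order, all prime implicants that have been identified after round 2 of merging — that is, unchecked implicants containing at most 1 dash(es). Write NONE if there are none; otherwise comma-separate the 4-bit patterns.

size-2^0 implicants → 0000(✓)  0001(✓)  0011(✓)  0100(✓)  0101(✓)  0110(✓)  0111(✓)  1000(✓)  1001(✓)  1110(✓)
size-2^1 implicants → -000(✓)  -001(✓)  -110  0-00(✓)  0-01(✓)  0-11(✓)  00-1(✓)  000-(✓)  01-0(✓)  01-1(✓)  010-(✓)  011-(✓)  100-(✓)
size-2^2 implicants → -00-  0--1  0-0-  01--
Unchecked terms (primes): -00-, -110, 0--1, 0-0-, 01--

-110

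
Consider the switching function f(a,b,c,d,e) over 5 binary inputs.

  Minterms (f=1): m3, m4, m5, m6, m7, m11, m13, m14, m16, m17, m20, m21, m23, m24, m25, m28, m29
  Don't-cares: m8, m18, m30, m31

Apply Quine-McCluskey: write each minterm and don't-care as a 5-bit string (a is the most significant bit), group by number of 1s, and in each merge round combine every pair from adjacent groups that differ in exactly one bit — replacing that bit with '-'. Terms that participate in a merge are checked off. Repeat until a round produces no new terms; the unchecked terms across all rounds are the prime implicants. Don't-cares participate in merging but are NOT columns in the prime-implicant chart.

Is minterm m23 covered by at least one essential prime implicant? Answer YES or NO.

[col 0] 00011*, 00100*, 00101*, 00110*, 00111*, 01000*, 01011*, 01101*, 01110*, 10000*, 10001*, 10010*, 10100*, 10101*, 10111*, 11000*, 11001*, 11100*, 11101*, 11110*, 11111*
[col 1] -0100*, -0101*, -0111*, -1000, -1101*, -1110, 0-011, 0-101*, 0-110, 00-11, 001-0*, 001-1*, 0010-*, 0011-*, 1-000*, 1-001*, 1-100*, 1-101*, 1-111*, 10-00*, 10-01*, 100-0, 1000-*, 101-1*, 1010-*, 11-00*, 11-01*, 1100-*, 111-0*, 111-1*, 1110-*, 1111-*
[col 2] --101, -01-1, -010-, 001--, 1--00*, 1--01*, 1-00-*, 1-1-1, 1-10-*, 10-0-*, 11-0-*, 111--
[col 3] 1--0-
Prime implicants: --101, -01-1, -010-, -1000, -1110, 0-011, 0-110, 00-11, 001--, 1--0-, 1-1-1, 100-0, 111--
PI chart (minterm → PIs covering it):
  3 | 0-011,00-11
  4 | -010-,001--
  5 | --101,-01-1,-010-,001--
  6 | 0-110,001--
  7 | -01-1,00-11,001--
  11 | 0-011  (sole → essential)
  13 | --101  (sole → essential)
  14 | -1110,0-110
  16 | 1--0-,100-0
  17 | 1--0-  (sole → essential)
  20 | -010-,1--0-
  21 | --101,-01-1,-010-,1--0-,1-1-1
  23 | -01-1,1-1-1
  24 | -1000,1--0-
  25 | 1--0-  (sole → essential)
  28 | 1--0-,111--
  29 | --101,1--0-,1-1-1,111--
Essential prime implicants: --101, 0-011, 1--0-

NO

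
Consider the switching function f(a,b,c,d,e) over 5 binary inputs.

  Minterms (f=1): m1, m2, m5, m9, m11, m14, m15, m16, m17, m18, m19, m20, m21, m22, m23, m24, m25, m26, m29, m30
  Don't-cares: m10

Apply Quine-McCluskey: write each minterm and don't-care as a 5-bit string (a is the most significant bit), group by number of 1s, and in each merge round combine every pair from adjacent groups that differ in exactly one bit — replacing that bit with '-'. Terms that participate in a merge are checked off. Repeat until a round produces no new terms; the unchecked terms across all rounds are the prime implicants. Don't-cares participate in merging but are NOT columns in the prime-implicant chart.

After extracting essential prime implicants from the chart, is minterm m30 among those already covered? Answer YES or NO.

[col 0] 00001*, 00010*, 00101*, 01001*, 01010*, 01011*, 01110*, 01111*, 10000*, 10001*, 10010*, 10011*, 10100*, 10101*, 10110*, 10111*, 11000*, 11001*, 11010*, 11101*, 11110*
[col 1] -0001*, -0010*, -0101*, -1001*, -1010*, -1110*, 0-001*, 0-010*, 00-01*, 01-10*, 01-11*, 010-1, 0101-*, 0111-*, 1-000*, 1-001*, 1-010*, 1-101*, 1-110*, 10-00*, 10-01*, 10-10*, 10-11*, 100-0*, 100-1*, 1000-*, 1001-*, 101-0*, 101-1*, 1010-*, 1011-*, 11-01*, 11-10*, 110-0*, 1100-*
[col 2] --001, --010, -0-01, -1-10, 01-1-, 1--01, 1--10, 1-0-0, 1-00-, 10--0*, 10--1*, 10-0-*, 10-1-*, 100--*, 101--*
[col 3] 10---
Prime implicants: --001, --010, -0-01, -1-10, 01-1-, 010-1, 1--01, 1--10, 1-0-0, 1-00-, 10---
PI chart (minterm → PIs covering it):
  1 | --001,-0-01
  2 | --010  (sole → essential)
  5 | -0-01  (sole → essential)
  9 | --001,010-1
  11 | 01-1-,010-1
  14 | -1-10,01-1-
  15 | 01-1-  (sole → essential)
  16 | 1-0-0,1-00-,10---
  17 | --001,-0-01,1--01,1-00-,10---
  18 | --010,1--10,1-0-0,10---
  19 | 10---  (sole → essential)
  20 | 10---  (sole → essential)
  21 | -0-01,1--01,10---
  22 | 1--10,10---
  23 | 10---  (sole → essential)
  24 | 1-0-0,1-00-
  25 | --001,1--01,1-00-
  26 | --010,-1-10,1--10,1-0-0
  29 | 1--01  (sole → essential)
  30 | -1-10,1--10
Essential prime implicants: --010, -0-01, 01-1-, 1--01, 10---

NO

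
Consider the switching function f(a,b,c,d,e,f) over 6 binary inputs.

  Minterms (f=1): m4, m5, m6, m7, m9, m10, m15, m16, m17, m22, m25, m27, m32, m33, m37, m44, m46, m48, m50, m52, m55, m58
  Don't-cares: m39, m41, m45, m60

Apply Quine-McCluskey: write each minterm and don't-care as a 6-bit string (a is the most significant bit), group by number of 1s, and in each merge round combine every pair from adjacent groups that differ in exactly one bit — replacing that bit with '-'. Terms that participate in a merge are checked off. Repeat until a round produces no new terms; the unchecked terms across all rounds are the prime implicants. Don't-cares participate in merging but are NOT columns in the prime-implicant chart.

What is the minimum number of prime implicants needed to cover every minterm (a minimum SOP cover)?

[col 0] 000100*, 000101*, 000110*, 000111*, 001001*, 001010, 001111*, 010000*, 010001*, 010110*, 011001*, 011011*, 100000*, 100001*, 100101*, 100111*, 101001*, 101100*, 101101*, 101110*, 110000*, 110010*, 110100*, 110111*, 111010*, 111100*
[col 1] -00101*, -00111*, -01001, -10000, 0-0110, 0-1001, 00-111, 0001-0*, 0001-1*, 00010-*, 00011-*, 01-001, 01000-, 0110-1, 1-0000, 1-0111, 1-1100, 10-001*, 10-101*, 100-01*, 10000-, 1001-1*, 101-01*, 1011-0, 10110-, 11-010, 11-100, 110-00, 1100-0
[col 2] -001-1, 0001--, 10--01
Prime implicants: -001-1, -01001, -10000, 0-0110, 0-1001, 00-111, 0001--, 001010, 01-001, 01000-, 0110-1, 1-0000, 1-0111, 1-1100, 10--01, 10000-, 1011-0, 10110-, 11-010, 11-100, 110-00, 1100-0
PI chart (minterm → PIs covering it):
  4 | 0001--  (sole → essential)
  5 | -001-1,0001--
  6 | 0-0110,0001--
  7 | -001-1,00-111,0001--
  9 | -01001,0-1001
  10 | 001010  (sole → essential)
  15 | 00-111  (sole → essential)
  16 | -10000,01000-
  17 | 01-001,01000-
  22 | 0-0110  (sole → essential)
  25 | 0-1001,01-001,0110-1
  27 | 0110-1  (sole → essential)
  32 | 1-0000,10000-
  33 | 10--01,10000-
  37 | -001-1,10--01
  44 | 1-1100,1011-0,10110-
  46 | 1011-0  (sole → essential)
  48 | -10000,1-0000,110-00,1100-0
  50 | 11-010,1100-0
  52 | 11-100,110-00
  55 | 1-0111  (sole → essential)
  58 | 11-010  (sole → essential)
Essential prime implicants: 0-0110, 00-111, 0001--, 001010, 0110-1, 1-0111, 1011-0, 11-010
Petrick residual → -001-1, -01001, 01000-, 10000-, 110-00
Minimum SOP uses 13 PIs: b'c'df + b'cd'e'f + a'c'def' + a'b'def + a'b'c'd + a'b'cd'ef' + a'bc'd'e' + a'bcd'f + ac'def + ab'c'd'e' + ab'cdf' + abd'ef' + abc'e'f'

13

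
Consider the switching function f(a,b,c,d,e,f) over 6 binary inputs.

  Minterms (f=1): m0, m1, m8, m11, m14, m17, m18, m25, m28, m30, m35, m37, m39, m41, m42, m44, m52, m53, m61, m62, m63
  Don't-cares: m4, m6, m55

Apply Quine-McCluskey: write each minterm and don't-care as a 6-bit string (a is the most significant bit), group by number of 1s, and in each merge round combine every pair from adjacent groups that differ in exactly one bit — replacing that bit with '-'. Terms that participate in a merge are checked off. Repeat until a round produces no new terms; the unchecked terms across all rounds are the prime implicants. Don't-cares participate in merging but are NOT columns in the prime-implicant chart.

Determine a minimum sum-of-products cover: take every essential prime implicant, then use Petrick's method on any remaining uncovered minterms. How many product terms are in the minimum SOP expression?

[col 0] 000000*, 000001*, 000100*, 000110*, 001000*, 001011, 001110*, 010001*, 010010, 011001*, 011100*, 011110*, 100011*, 100101*, 100111*, 101001, 101010, 101100, 110100*, 110101*, 110111*, 111101*, 111110*, 111111*
[col 1] -11110, 0-0001, 0-1110, 00-000, 00-110, 000-00, 00000-, 0001-0, 01-001, 0111-0, 1-0101*, 1-0111*, 100-11, 1001-1*, 11-101*, 11-111*, 1101-1*, 11010-, 1111-1*, 11111-
[col 2] 1-01-1, 11-1-1
Prime implicants: -11110, 0-0001, 0-1110, 00-000, 00-110, 000-00, 00000-, 0001-0, 001011, 01-001, 010010, 0111-0, 1-01-1, 100-11, 101001, 101010, 101100, 11-1-1, 11010-, 11111-
PI chart (minterm → PIs covering it):
  0 | 00-000,000-00,00000-
  1 | 0-0001,00000-
  8 | 00-000  (sole → essential)
  11 | 001011  (sole → essential)
  14 | 0-1110,00-110
  17 | 0-0001,01-001
  18 | 010010  (sole → essential)
  25 | 01-001  (sole → essential)
  28 | 0111-0  (sole → essential)
  30 | -11110,0-1110,0111-0
  35 | 100-11  (sole → essential)
  37 | 1-01-1  (sole → essential)
  39 | 1-01-1,100-11
  41 | 101001  (sole → essential)
  42 | 101010  (sole → essential)
  44 | 101100  (sole → essential)
  52 | 11010-  (sole → essential)
  53 | 1-01-1,11-1-1,11010-
  61 | 11-1-1  (sole → essential)
  62 | -11110,11111-
  63 | 11-1-1,11111-
Essential prime implicants: 00-000, 001011, 01-001, 010010, 0111-0, 1-01-1, 100-11, 101001, 101010, 101100, 11-1-1, 11010-
Petrick residual → -11110, 0-0001, 0-1110
Minimum SOP uses 15 PIs: bcdef' + a'c'd'e'f + a'cdef' + a'b'd'e'f' + a'b'cd'ef + a'bd'e'f + a'bc'd'ef' + a'bcdf' + ac'df + ab'c'ef + ab'cd'e'f + ab'cd'ef' + ab'cde'f' + abdf + abc'de'

15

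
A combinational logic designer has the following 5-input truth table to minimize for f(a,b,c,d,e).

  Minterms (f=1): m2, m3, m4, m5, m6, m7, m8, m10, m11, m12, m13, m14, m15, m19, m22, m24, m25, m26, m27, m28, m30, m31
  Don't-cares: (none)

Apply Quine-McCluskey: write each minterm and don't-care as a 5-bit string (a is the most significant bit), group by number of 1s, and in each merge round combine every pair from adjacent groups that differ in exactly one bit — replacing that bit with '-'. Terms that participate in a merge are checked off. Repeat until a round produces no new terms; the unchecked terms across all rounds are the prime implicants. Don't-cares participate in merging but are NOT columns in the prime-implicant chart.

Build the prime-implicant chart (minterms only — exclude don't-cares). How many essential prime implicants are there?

7

Round 0: 00010✓ 00011✓ 00100✓ 00101✓ 00110✓ 00111✓ 01000✓ 01010✓ 01011✓ 01100✓ 01101✓ 01110✓ 01111✓ 10011✓ 10110✓ 11000✓ 11001✓ 11010✓ 11011✓ 11100✓ 11110✓ 11111✓
Round 1: -0011✓ -0110✓ -1000✓ -1010✓ -1011✓ -1100✓ -1110✓ -1111✓ 0-010✓ 0-011✓ 0-100✓ 0-101✓ 0-110✓ 0-111✓ 00-10✓ 00-11✓ 0001-✓ 001-0✓ 001-1✓ 0010-✓ 0011-✓ 01-00✓ 01-10✓ 01-11✓ 010-0✓ 0101-✓ 011-0✓ 011-1✓ 0110-✓ 0111-✓ 1-011✓ 1-110✓ 11-00✓ 11-10✓ 11-11✓ 110-0✓ 110-1✓ 1100-✓ 1101-✓ 111-0✓ 1111-✓
Round 2: --011 --110 -1-00✓ -1-10✓ -1-11✓ -10-0✓ -101-✓ -11-0✓ -111-✓ 0--10✓ 0--11✓ 0-01-✓ 0-1-0✓ 0-1-1✓ 0-10-✓ 0-11-✓ 00-1-✓ 001--✓ 01--0✓ 01-1-✓ 011--✓ 11--0✓ 11-1-✓ 110--
Round 3: -1--0 -1-1- 0--1- 0-1--
PIs = {--011, --110, -1--0, -1-1-, 0--1-, 0-1--, 110--}
Coverage chart:
  m2: 0--1- ←essential
  m3: --011,0--1-
  m4: 0-1-- ←essential
  m5: 0-1-- ←essential
  m6: --110,0--1-,0-1--
  m7: 0--1-,0-1--
  m8: -1--0 ←essential
  m10: -1--0,-1-1-,0--1-
  m11: --011,-1-1-,0--1-
  m12: -1--0,0-1--
  m13: 0-1-- ←essential
  m14: --110,-1--0,-1-1-,0--1-,0-1--
  m15: -1-1-,0--1-,0-1--
  m19: --011 ←essential
  m22: --110 ←essential
  m24: -1--0,110--
  m25: 110-- ←essential
  m26: -1--0,-1-1-,110--
  m27: --011,-1-1-,110--
  m28: -1--0 ←essential
  m30: --110,-1--0,-1-1-
  m31: -1-1- ←essential
Essential: --011, --110, -1--0, -1-1-, 0--1-, 0-1--, 110--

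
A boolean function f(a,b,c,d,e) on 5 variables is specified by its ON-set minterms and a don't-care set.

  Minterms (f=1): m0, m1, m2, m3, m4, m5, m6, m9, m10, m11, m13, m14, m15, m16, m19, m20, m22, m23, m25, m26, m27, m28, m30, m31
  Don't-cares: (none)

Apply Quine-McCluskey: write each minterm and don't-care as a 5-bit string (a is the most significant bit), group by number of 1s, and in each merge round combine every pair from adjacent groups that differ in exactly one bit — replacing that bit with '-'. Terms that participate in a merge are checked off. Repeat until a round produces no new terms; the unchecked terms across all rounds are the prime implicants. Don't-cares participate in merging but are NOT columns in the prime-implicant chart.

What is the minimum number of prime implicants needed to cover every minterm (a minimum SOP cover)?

[col 0] 00000*, 00001*, 00010*, 00011*, 00100*, 00101*, 00110*, 01001*, 01010*, 01011*, 01101*, 01110*, 01111*, 10000*, 10011*, 10100*, 10110*, 10111*, 11001*, 11010*, 11011*, 11100*, 11110*, 11111*
[col 1] -0000*, -0011*, -0100*, -0110*, -1001*, -1010*, -1011*, -1110*, -1111*, 0-001*, 0-010*, 0-011*, 0-101*, 0-110*, 00-00*, 00-01*, 00-10*, 000-0*, 000-1*, 0000-*, 0001-*, 001-0*, 0010-*, 01-01*, 01-10*, 01-11*, 010-1*, 0101-*, 011-1*, 0111-*, 1-011*, 1-100*, 1-110*, 1-111*, 10-00*, 10-11*, 101-0*, 1011-*, 11-10*, 11-11*, 110-1*, 1101-*, 111-0*, 1111-*
[col 2] --011, --110, -0-00, -01-0, -1-10*, -1-11*, -10-1, -101-*, -111-*, 0--01, 0--10, 0-0-1, 0-01-, 00--0, 00-0-, 000--, 01--1, 01-1-*, 1--11, 1-1-0, 1-11-, 11-1-*
[col 3] -1-1-
Prime implicants: --011, --110, -0-00, -01-0, -1-1-, -10-1, 0--01, 0--10, 0-0-1, 0-01-, 00--0, 00-0-, 000--, 01--1, 1--11, 1-1-0, 1-11-
PI chart (minterm → PIs covering it):
  0 | -0-00,00--0,00-0-,000--
  1 | 0--01,0-0-1,00-0-,000--
  2 | 0--10,0-01-,00--0,000--
  3 | --011,0-0-1,0-01-,000--
  4 | -0-00,-01-0,00--0,00-0-
  5 | 0--01,00-0-
  6 | --110,-01-0,0--10,00--0
  9 | -10-1,0--01,0-0-1,01--1
  10 | -1-1-,0--10,0-01-
  11 | --011,-1-1-,-10-1,0-0-1,0-01-,01--1
  13 | 0--01,01--1
  14 | --110,-1-1-,0--10
  15 | -1-1-,01--1
  16 | -0-00  (sole → essential)
  19 | --011,1--11
  20 | -0-00,-01-0,1-1-0
  22 | --110,-01-0,1-1-0,1-11-
  23 | 1--11,1-11-
  25 | -10-1  (sole → essential)
  26 | -1-1-  (sole → essential)
  27 | --011,-1-1-,-10-1,1--11
  28 | 1-1-0  (sole → essential)
  30 | --110,-1-1-,1-1-0,1-11-
  31 | -1-1-,1--11,1-11-
Essential prime implicants: -0-00, -1-1-, -10-1, 1-1-0
Petrick residual → --011, 0--01, 0--10, 1--11
Minimum SOP uses 8 PIs: c'de + b'd'e' + bd + bc'e + a'd'e + a'de' + ade + ace'

8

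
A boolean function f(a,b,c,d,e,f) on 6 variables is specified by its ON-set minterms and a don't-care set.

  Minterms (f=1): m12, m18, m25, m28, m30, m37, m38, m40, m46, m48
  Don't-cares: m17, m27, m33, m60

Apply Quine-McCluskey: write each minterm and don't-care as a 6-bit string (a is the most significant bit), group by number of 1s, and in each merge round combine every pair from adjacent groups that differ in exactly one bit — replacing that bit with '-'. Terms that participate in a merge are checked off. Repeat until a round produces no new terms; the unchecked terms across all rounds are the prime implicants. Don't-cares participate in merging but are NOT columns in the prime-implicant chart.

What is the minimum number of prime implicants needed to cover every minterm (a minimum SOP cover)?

[col 0] 001100*, 010001*, 010010, 011001*, 011011*, 011100*, 011110*, 100001*, 100101*, 100110*, 101000, 101110*, 110000, 111100*
[col 1] -11100, 0-1100, 01-001, 0110-1, 0111-0, 10-110, 100-01
Prime implicants: -11100, 0-1100, 01-001, 010010, 0110-1, 0111-0, 10-110, 100-01, 101000, 110000
PI chart (minterm → PIs covering it):
  12 | 0-1100  (sole → essential)
  18 | 010010  (sole → essential)
  25 | 01-001,0110-1
  28 | -11100,0-1100,0111-0
  30 | 0111-0  (sole → essential)
  37 | 100-01  (sole → essential)
  38 | 10-110  (sole → essential)
  40 | 101000  (sole → essential)
  46 | 10-110  (sole → essential)
  48 | 110000  (sole → essential)
Essential prime implicants: 0-1100, 010010, 0111-0, 10-110, 100-01, 101000, 110000
Petrick residual → 01-001
Minimum SOP uses 8 PIs: a'cde'f' + a'bd'e'f + a'bc'd'ef' + a'bcdf' + ab'def' + ab'c'e'f + ab'cd'e'f' + abc'd'e'f'

8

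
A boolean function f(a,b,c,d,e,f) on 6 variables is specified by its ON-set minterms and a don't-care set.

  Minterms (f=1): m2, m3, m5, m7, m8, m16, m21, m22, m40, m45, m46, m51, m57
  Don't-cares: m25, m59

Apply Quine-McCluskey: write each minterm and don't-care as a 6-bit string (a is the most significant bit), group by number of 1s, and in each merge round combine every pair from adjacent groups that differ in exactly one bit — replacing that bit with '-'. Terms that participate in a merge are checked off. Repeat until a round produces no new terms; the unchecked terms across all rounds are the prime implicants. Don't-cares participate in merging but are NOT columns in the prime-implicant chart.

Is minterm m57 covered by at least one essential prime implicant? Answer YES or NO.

NO

Round 0: 000010✓ 000011✓ 000101✓ 000111✓ 001000✓ 010000 010101✓ 010110 011001✓ 101000✓ 101101 101110 110011✓ 111001✓ 111011✓
Round 1: -01000 -11001 0-0101 000-11 00001- 0001-1 11-011 1110-1
PIs = {-01000, -11001, 0-0101, 000-11, 00001-, 0001-1, 010000, 010110, 101101, 101110, 11-011, 1110-1}
Coverage chart:
  m2: 00001- ←essential
  m3: 000-11,00001-
  m5: 0-0101,0001-1
  m7: 000-11,0001-1
  m8: -01000 ←essential
  m16: 010000 ←essential
  m21: 0-0101 ←essential
  m22: 010110 ←essential
  m40: -01000 ←essential
  m45: 101101 ←essential
  m46: 101110 ←essential
  m51: 11-011 ←essential
  m57: -11001,1110-1
Essential: -01000, 0-0101, 00001-, 010000, 010110, 101101, 101110, 11-011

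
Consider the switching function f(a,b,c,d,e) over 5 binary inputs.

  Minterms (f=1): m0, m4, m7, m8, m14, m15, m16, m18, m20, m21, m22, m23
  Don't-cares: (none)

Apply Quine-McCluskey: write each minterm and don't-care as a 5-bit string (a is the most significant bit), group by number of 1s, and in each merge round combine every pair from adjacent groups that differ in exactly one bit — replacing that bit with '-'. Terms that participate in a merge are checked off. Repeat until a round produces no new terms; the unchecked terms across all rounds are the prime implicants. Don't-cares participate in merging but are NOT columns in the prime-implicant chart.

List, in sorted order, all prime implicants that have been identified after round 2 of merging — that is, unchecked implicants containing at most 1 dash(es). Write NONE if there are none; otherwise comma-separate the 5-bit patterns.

-0111, 0-000, 0-111, 0111-

Round 0: 00000✓ 00100✓ 00111✓ 01000✓ 01110✓ 01111✓ 10000✓ 10010✓ 10100✓ 10101✓ 10110✓ 10111✓
Round 1: -0000✓ -0100✓ -0111 0-000 0-111 00-00✓ 0111- 10-00✓ 10-10✓ 100-0✓ 101-0✓ 101-1✓ 1010-✓ 1011-✓
Round 2: -0-00 10--0 101--
PIs = {-0-00, -0111, 0-000, 0-111, 0111-, 10--0, 101--}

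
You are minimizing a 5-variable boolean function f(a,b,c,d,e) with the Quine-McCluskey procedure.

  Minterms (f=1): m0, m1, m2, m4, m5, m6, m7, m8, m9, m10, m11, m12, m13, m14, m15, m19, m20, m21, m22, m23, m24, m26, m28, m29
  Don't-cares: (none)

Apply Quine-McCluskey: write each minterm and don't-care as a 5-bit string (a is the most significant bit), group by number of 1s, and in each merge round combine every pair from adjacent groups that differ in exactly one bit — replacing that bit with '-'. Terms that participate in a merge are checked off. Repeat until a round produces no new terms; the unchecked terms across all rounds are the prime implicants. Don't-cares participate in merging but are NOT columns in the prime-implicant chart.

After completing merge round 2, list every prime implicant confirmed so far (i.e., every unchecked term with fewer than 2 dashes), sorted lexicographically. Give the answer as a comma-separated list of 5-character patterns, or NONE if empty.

10-11

[col 0] 00000*, 00001*, 00010*, 00100*, 00101*, 00110*, 00111*, 01000*, 01001*, 01010*, 01011*, 01100*, 01101*, 01110*, 01111*, 10011*, 10100*, 10101*, 10110*, 10111*, 11000*, 11010*, 11100*, 11101*
[col 1] -0100*, -0101*, -0110*, -0111*, -1000*, -1010*, -1100*, -1101*, 0-000*, 0-001*, 0-010*, 0-100*, 0-101*, 0-110*, 0-111*, 00-00*, 00-01*, 00-10*, 000-0*, 0000-*, 001-0*, 001-1*, 0010-*, 0011-*, 01-00*, 01-01*, 01-10*, 01-11*, 010-0*, 010-1*, 0100-*, 0101-*, 011-0*, 011-1*, 0110-*, 0111-*, 1-100*, 1-101*, 10-11, 101-0*, 101-1*, 1010-*, 1011-*, 11-00*, 110-0*, 1110-*
[col 2] --100*, --101*, -01-0*, -01-1*, -010-*, -011-*, -1-00, -10-0, -110-*, 0--00*, 0--01*, 0--10*, 0-0-0*, 0-00-*, 0-1-0*, 0-1-1*, 0-10-*, 0-11-*, 00--0*, 00-0-*, 001--*, 01--0*, 01--1*, 01-0-*, 01-1-*, 010--*, 011--*, 1-10-*, 101--*
[col 3] --10-, -01--, 0---0, 0--0-, 0-1--, 01---
Prime implicants: --10-, -01--, -1-00, -10-0, 0---0, 0--0-, 0-1--, 01---, 10-11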